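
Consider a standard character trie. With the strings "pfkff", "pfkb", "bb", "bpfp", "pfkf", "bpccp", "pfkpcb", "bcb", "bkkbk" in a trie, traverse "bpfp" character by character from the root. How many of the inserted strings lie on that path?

Walk "bpfp" from the root; an end-of-word marker is hit whenever a stored word is a prefix of "bpfp".
Prefixes of the query that are stored words: "bpfp"
Count: 1

1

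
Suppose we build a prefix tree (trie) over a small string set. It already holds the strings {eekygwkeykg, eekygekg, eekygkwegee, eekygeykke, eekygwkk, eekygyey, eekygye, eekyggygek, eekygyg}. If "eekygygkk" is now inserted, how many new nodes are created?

2

The longest prefix of "eekygygkk" already in the trie is "eekygyg" (length 7).
Each of the 2 remaining characters creates one node.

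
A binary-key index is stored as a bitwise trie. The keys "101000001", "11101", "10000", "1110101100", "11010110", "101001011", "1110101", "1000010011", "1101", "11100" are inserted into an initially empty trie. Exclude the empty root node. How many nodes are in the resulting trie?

37

Count nodes per top-level branch (shared prefixes stored once):
  '1'-branch (10000, 1000010011, 101000001, 101001011, 1101, 11010110, 11100, 11101, 1110101, 1110101100): 37 nodes
Sum: 37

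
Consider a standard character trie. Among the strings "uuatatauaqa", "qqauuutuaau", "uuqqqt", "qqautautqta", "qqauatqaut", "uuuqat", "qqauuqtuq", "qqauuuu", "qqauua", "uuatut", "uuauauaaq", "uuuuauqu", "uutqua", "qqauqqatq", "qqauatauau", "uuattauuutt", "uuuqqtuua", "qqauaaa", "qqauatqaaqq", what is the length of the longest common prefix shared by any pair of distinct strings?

Equivalently: take the maximum, over all pairs, of their longest common prefix length.
e.g. "qqauatqaaqq" and "qqauatqaut" share the prefix "qqauatqa" of length 8; no pair shares a longer one.
Longest shared-prefix length: 8

8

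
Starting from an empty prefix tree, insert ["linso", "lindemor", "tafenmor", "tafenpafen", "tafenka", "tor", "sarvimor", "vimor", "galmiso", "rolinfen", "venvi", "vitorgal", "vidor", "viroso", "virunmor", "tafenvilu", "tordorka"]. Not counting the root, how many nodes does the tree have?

86

Count nodes per top-level branch (shared prefixes stored once):
  'g'-branch (galmiso): 7 nodes
  'l'-branch (lindemor, linso): 10 nodes
  'r'-branch (rolinfen): 8 nodes
  's'-branch (sarvimor): 8 nodes
  't'-branch (tafenka, tafenmor, tafenpafen, tafenvilu, tor, tordorka): 26 nodes
  'v'-branch (venvi, vidor, vimor, viroso, virunmor, vitorgal): 27 nodes
Sum: 86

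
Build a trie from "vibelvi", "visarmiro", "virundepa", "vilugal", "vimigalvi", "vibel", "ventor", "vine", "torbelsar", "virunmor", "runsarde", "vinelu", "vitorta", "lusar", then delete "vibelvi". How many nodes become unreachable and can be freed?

2

After clearing the end-marker at "vibelvi", prune upward until reaching a node still needed by another word.
The suffix "vi" (2 nodes) is used only by "vibelvi"; "vibel" is itself a stored word, so pruning stops there.
Nodes removed: 2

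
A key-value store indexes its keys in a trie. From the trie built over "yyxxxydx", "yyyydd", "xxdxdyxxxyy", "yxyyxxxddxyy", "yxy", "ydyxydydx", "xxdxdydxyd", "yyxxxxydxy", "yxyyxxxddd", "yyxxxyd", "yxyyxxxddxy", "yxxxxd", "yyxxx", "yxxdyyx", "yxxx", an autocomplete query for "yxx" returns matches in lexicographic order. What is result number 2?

Words with prefix "yxx", in lexicographic order: "yxxdyyx", "yxxx", "yxxxxd"
Position 2: yxxx

yxxx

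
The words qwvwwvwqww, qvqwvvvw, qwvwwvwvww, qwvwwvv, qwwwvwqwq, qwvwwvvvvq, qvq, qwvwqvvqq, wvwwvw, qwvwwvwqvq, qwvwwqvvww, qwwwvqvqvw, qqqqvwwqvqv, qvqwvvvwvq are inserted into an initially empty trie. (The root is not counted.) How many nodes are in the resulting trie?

For each word, the new-node count is its length minus the longest prefix already in the trie:
  "qwvwwvwqww" → 10 new (q, w, v, w, w, v, w, q, w, w)
  "qvqwvvvw" → prefix "q" already present; 7 new (v, q, w, v, v, v, w)
  "qwvwwvwvww" → prefix "qwvwwvw" already present; 3 new (v, w, w)
  "qwvwwvv" → prefix "qwvwwv" already present; 1 new (v)
  "qwwwvwqwq" → prefix "qw" already present; 7 new (w, w, v, w, q, w, q)
  "qwvwwvvvvq" → prefix "qwvwwvv" already present; 3 new (v, v, q)
  "qvq" → prefix "qvq" already present; 0 new (none)
  "qwvwqvvqq" → prefix "qwvw" already present; 5 new (q, v, v, q, q)
  "wvwwvw" → 6 new (w, v, w, w, v, w)
  "qwvwwvwqvq" → prefix "qwvwwvwq" already present; 2 new (v, q)
  "qwvwwqvvww" → prefix "qwvww" already present; 5 new (q, v, v, w, w)
  "qwwwvqvqvw" → prefix "qwwwv" already present; 5 new (q, v, q, v, w)
  "qqqqvwwqvqv" → prefix "q" already present; 10 new (q, q, q, v, w, w, q, v, q, v)
  "qvqwvvvwvq" → prefix "qvqwvvvw" already present; 2 new (v, q)
Total nodes = 10 + 7 + 3 + 1 + 7 + 3 + 0 + 5 + 6 + 2 + 5 + 5 + 10 + 2 = 66

66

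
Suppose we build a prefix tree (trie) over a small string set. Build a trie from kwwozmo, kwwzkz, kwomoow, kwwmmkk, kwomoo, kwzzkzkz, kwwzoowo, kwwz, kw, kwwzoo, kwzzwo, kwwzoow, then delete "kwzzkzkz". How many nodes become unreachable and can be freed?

Walk "kwzzkzkz" from the leaf back toward the root, removing each node that no remaining word uses.
The suffix "kzkz" (4 nodes) is used only by "kwzzkzkz"; the node for "kwzz" still has the child "w", so pruning stops there.
Nodes removed: 4

4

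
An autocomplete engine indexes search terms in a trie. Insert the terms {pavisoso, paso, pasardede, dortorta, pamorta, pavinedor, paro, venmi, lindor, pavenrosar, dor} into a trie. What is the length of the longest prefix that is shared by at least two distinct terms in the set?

4

The deepest shared node is where two words last agree before diverging.
"pavinedor" and "pavisoso" agree on "pavi" (4 characters) before diverging; nothing deeper is shared.
Longest shared-prefix length: 4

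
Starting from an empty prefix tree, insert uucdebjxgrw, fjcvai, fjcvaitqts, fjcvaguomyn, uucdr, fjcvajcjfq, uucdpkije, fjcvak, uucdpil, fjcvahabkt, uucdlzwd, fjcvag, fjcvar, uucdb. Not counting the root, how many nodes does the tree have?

52

Count nodes per top-level branch (shared prefixes stored once):
  'f'-branch (fjcvag, fjcvaguomyn, fjcvahabkt, fjcvai, fjcvaitqts, fjcvajcjfq, fjcvak, fjcvar): 28 nodes
  'u'-branch (uucdb, uucdebjxgrw, uucdlzwd, uucdpil, uucdpkije, uucdr): 24 nodes
Sum: 52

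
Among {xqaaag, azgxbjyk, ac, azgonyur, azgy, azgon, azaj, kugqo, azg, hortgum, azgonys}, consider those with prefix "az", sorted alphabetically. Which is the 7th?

Words with prefix "az", in lexicographic order: "azaj", "azg", "azgon", "azgonys", "azgonyur", "azgxbjyk", "azgy"
Position 7: azgy

azgy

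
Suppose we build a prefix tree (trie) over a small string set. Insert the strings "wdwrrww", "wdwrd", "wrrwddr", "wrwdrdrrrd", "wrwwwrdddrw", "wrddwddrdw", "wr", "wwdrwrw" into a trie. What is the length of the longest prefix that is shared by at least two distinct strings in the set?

4

The deepest shared node is where two words last agree before diverging.
e.g. "wdwrd" and "wdwrrww" share the prefix "wdwr" of length 4; no pair shares a longer one.
Longest shared-prefix length: 4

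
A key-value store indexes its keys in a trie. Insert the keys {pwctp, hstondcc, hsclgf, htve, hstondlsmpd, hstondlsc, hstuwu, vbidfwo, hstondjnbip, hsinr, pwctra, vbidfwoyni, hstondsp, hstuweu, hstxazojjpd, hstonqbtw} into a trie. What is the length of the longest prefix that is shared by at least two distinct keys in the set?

The deepest shared node is where two words last agree before diverging.
e.g. "hstondlsc" and "hstondlsmpd" share the prefix "hstondls" of length 8; no pair shares a longer one.
Longest shared-prefix length: 8

8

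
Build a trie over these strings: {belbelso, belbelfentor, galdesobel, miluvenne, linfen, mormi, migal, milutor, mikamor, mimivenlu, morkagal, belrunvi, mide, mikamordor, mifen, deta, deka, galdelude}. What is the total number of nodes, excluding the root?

Trace insertions, counting only characters that open a new branch:
  "belbelso" → 8 new (b, e, l, b, e, l, s, o)
  "belbelfentor" → prefix "belbel" already present; 6 new (f, e, n, t, o, r)
  "galdesobel" → 10 new (g, a, l, d, e, s, o, b, e, l)
  "miluvenne" → 9 new (m, i, l, u, v, e, n, n, e)
  "linfen" → 6 new (l, i, n, f, e, n)
  "mormi" → prefix "m" already present; 4 new (o, r, m, i)
  "migal" → prefix "mi" already present; 3 new (g, a, l)
  "milutor" → prefix "milu" already present; 3 new (t, o, r)
  "mikamor" → prefix "mi" already present; 5 new (k, a, m, o, r)
  "mimivenlu" → prefix "mi" already present; 7 new (m, i, v, e, n, l, u)
  "morkagal" → prefix "mor" already present; 5 new (k, a, g, a, l)
  "belrunvi" → prefix "bel" already present; 5 new (r, u, n, v, i)
  "mide" → prefix "mi" already present; 2 new (d, e)
  "mikamordor" → prefix "mikamor" already present; 3 new (d, o, r)
  "mifen" → prefix "mi" already present; 3 new (f, e, n)
  "deta" → 4 new (d, e, t, a)
  "deka" → prefix "de" already present; 2 new (k, a)
  "galdelude" → prefix "galde" already present; 4 new (l, u, d, e)
Total nodes = 8 + 6 + 10 + 9 + 6 + 4 + 3 + 3 + 5 + 7 + 5 + 5 + 2 + 3 + 3 + 4 + 2 + 4 = 89

89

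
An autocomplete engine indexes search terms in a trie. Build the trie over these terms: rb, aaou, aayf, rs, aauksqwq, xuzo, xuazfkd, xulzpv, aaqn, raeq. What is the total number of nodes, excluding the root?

33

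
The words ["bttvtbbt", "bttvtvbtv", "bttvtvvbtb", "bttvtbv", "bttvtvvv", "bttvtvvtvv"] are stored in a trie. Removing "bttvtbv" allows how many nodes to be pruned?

1

A node on "bttvtbv"'s path can go only if nothing else ends at it or branches off below it.
The suffix "v" (1 node) is used only by "bttvtbv"; the node for "bttvtb" still has the child "b", so pruning stops there.
Nodes removed: 1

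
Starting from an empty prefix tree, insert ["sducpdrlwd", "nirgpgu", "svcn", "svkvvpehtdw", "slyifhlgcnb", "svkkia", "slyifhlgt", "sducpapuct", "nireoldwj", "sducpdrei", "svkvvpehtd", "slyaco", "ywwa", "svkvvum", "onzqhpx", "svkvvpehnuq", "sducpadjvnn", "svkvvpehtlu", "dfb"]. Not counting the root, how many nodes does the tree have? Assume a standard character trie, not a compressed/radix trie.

For each word, the new-node count is its length minus the longest prefix already in the trie:
  "sducpdrlwd" → 10 new (s, d, u, c, p, d, r, l, w, d)
  "nirgpgu" → 7 new (n, i, r, g, p, g, u)
  "svcn" → prefix "s" already present; 3 new (v, c, n)
  "svkvvpehtdw" → prefix "sv" already present; 9 new (k, v, v, p, e, h, t, d, w)
  "slyifhlgcnb" → prefix "s" already present; 10 new (l, y, i, f, h, l, g, c, n, b)
  "svkkia" → prefix "svk" already present; 3 new (k, i, a)
  "slyifhlgt" → prefix "slyifhlg" already present; 1 new (t)
  "sducpapuct" → prefix "sducp" already present; 5 new (a, p, u, c, t)
  "nireoldwj" → prefix "nir" already present; 6 new (e, o, l, d, w, j)
  "sducpdrei" → prefix "sducpdr" already present; 2 new (e, i)
  "svkvvpehtd" → prefix "svkvvpehtd" already present; 0 new (none)
  "slyaco" → prefix "sly" already present; 3 new (a, c, o)
  "ywwa" → 4 new (y, w, w, a)
  "svkvvum" → prefix "svkvv" already present; 2 new (u, m)
  "onzqhpx" → 7 new (o, n, z, q, h, p, x)
  "svkvvpehnuq" → prefix "svkvvpeh" already present; 3 new (n, u, q)
  "sducpadjvnn" → prefix "sducpa" already present; 5 new (d, j, v, n, n)
  "svkvvpehtlu" → prefix "svkvvpeht" already present; 2 new (l, u)
  "dfb" → 3 new (d, f, b)
Total nodes = 10 + 7 + 3 + 9 + 10 + 3 + 1 + 5 + 6 + 2 + 0 + 3 + 4 + 2 + 7 + 3 + 5 + 2 + 3 = 85

85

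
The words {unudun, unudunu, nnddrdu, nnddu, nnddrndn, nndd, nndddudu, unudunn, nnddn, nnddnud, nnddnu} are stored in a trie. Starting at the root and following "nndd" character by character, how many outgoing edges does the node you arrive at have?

4

Walk "nndd" from the root, arriving at one node.
Distinct next characters after "nndd": d, n, r, u.
That node has 4 child edges.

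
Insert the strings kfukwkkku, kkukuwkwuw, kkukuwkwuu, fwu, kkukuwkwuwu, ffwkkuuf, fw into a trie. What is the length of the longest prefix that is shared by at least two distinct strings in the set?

Equivalently: take the maximum, over all pairs, of their longest common prefix length.
"kkukuwkwuw" and "kkukuwkwuwu" agree on "kkukuwkwuw" (10 characters) before diverging; nothing deeper is shared.
Longest shared-prefix length: 10

10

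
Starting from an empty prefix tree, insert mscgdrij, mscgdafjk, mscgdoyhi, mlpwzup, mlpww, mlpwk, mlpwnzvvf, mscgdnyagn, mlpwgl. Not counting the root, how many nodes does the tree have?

Insert word by word; a character creates a node only if that edge doesn't already exist:
  "mscgdrij" → 8 new (m, s, c, g, d, r, i, j)
  "mscgdafjk" → prefix "mscgd" already present; 4 new (a, f, j, k)
  "mscgdoyhi" → prefix "mscgd" already present; 4 new (o, y, h, i)
  "mlpwzup" → prefix "m" already present; 6 new (l, p, w, z, u, p)
  "mlpww" → prefix "mlpw" already present; 1 new (w)
  "mlpwk" → prefix "mlpw" already present; 1 new (k)
  "mlpwnzvvf" → prefix "mlpw" already present; 5 new (n, z, v, v, f)
  "mscgdnyagn" → prefix "mscgd" already present; 5 new (n, y, a, g, n)
  "mlpwgl" → prefix "mlpw" already present; 2 new (g, l)
Total nodes = 8 + 4 + 4 + 6 + 1 + 1 + 5 + 5 + 2 = 36

36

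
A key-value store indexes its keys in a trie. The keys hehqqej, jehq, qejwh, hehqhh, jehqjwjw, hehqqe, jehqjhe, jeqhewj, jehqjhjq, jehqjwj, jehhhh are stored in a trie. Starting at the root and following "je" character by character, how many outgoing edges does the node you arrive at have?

Follow the path "je" to its node, then look at its outgoing edges.
Characters that immediately follow "je" among the stored strings: {h, q}.
That node has 2 child edges.

2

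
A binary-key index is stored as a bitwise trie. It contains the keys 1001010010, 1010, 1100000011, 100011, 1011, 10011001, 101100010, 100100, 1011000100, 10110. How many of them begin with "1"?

Filter for entries beginning with "1":
Matches: "100011", "100100", "1001010010", "10011001", "1010", "1011", "10110", "101100010", "1011000100", "1100000011"
Count: 10

10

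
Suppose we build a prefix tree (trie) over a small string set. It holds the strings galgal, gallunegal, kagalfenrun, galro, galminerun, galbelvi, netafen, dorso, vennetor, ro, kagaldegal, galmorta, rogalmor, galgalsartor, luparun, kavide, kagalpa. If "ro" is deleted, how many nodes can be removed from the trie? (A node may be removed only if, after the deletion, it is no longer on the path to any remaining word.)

0

Walk "ro" from the leaf back toward the root, removing each node that no remaining word uses.
Every node on "ro" is still needed (e.g. by "rogalmor"), so nothing is freed.
Nodes removed: 0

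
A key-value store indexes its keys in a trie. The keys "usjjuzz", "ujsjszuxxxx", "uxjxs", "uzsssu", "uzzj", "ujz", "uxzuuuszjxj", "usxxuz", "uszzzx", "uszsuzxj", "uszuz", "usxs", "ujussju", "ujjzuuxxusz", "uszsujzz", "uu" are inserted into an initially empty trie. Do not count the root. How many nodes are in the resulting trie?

72

Insert word by word; a character creates a node only if that edge doesn't already exist:
  "usjjuzz" → 7 new (u, s, j, j, u, z, z)
  "ujsjszuxxxx" → prefix "u" already present; 10 new (j, s, j, s, z, u, x, x, x, x)
  "uxjxs" → prefix "u" already present; 4 new (x, j, x, s)
  "uzsssu" → prefix "u" already present; 5 new (z, s, s, s, u)
  "uzzj" → prefix "uz" already present; 2 new (z, j)
  "ujz" → prefix "uj" already present; 1 new (z)
  "uxzuuuszjxj" → prefix "ux" already present; 9 new (z, u, u, u, s, z, j, x, j)
  "usxxuz" → prefix "us" already present; 4 new (x, x, u, z)
  "uszzzx" → prefix "us" already present; 4 new (z, z, z, x)
  "uszsuzxj" → prefix "usz" already present; 5 new (s, u, z, x, j)
  "uszuz" → prefix "usz" already present; 2 new (u, z)
  "usxs" → prefix "usx" already present; 1 new (s)
  "ujussju" → prefix "uj" already present; 5 new (u, s, s, j, u)
  "ujjzuuxxusz" → prefix "uj" already present; 9 new (j, z, u, u, x, x, u, s, z)
  "uszsujzz" → prefix "uszsu" already present; 3 new (j, z, z)
  "uu" → prefix "u" already present; 1 new (u)
Total nodes = 7 + 10 + 4 + 5 + 2 + 1 + 9 + 4 + 4 + 5 + 2 + 1 + 5 + 9 + 3 + 1 = 72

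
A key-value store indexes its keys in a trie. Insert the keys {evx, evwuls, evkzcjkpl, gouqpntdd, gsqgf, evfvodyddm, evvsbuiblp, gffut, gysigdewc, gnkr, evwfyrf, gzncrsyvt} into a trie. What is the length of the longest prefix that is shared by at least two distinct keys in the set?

3

Equivalently: take the maximum, over all pairs, of their longest common prefix length.
e.g. "evwfyrf" and "evwuls" share the prefix "evw" of length 3; no pair shares a longer one.
Longest shared-prefix length: 3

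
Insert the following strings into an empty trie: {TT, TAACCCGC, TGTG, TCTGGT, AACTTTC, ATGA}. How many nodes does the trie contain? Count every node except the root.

For each word, the new-node count is its length minus the longest prefix already in the trie:
  "TT" → 2 new (T, T)
  "TAACCCGC" → prefix "T" already present; 7 new (A, A, C, C, C, G, C)
  "TGTG" → prefix "T" already present; 3 new (G, T, G)
  "TCTGGT" → prefix "T" already present; 5 new (C, T, G, G, T)
  "AACTTTC" → 7 new (A, A, C, T, T, T, C)
  "ATGA" → prefix "A" already present; 3 new (T, G, A)
Total nodes = 2 + 7 + 3 + 5 + 7 + 3 = 27

27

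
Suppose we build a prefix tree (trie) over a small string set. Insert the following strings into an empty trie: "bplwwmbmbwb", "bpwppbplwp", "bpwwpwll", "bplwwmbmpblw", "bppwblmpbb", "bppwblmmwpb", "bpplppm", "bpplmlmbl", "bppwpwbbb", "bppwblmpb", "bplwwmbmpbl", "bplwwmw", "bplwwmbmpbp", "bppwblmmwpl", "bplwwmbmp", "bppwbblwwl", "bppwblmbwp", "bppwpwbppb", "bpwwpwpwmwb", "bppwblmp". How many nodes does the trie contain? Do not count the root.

73

For each word, the new-node count is its length minus the longest prefix already in the trie:
  "bplwwmbmbwb" → 11 new (b, p, l, w, w, m, b, m, b, w, b)
  "bpwppbplwp" → prefix "bp" already present; 8 new (w, p, p, b, p, l, w, p)
  "bpwwpwll" → prefix "bpw" already present; 5 new (w, p, w, l, l)
  "bplwwmbmpblw" → prefix "bplwwmbm" already present; 4 new (p, b, l, w)
  "bppwblmpbb" → prefix "bp" already present; 8 new (p, w, b, l, m, p, b, b)
  "bppwblmmwpb" → prefix "bppwblm" already present; 4 new (m, w, p, b)
  "bpplppm" → prefix "bpp" already present; 4 new (l, p, p, m)
  "bpplmlmbl" → prefix "bppl" already present; 5 new (m, l, m, b, l)
  "bppwpwbbb" → prefix "bppw" already present; 5 new (p, w, b, b, b)
  "bppwblmpb" → prefix "bppwblmpb" already present; 0 new (none)
  "bplwwmbmpbl" → prefix "bplwwmbmpbl" already present; 0 new (none)
  "bplwwmw" → prefix "bplwwm" already present; 1 new (w)
  "bplwwmbmpbp" → prefix "bplwwmbmpb" already present; 1 new (p)
  "bppwblmmwpl" → prefix "bppwblmmwp" already present; 1 new (l)
  "bplwwmbmp" → prefix "bplwwmbmp" already present; 0 new (none)
  "bppwbblwwl" → prefix "bppwb" already present; 5 new (b, l, w, w, l)
  "bppwblmbwp" → prefix "bppwblm" already present; 3 new (b, w, p)
  "bppwpwbppb" → prefix "bppwpwb" already present; 3 new (p, p, b)
  "bpwwpwpwmwb" → prefix "bpwwpw" already present; 5 new (p, w, m, w, b)
  "bppwblmp" → prefix "bppwblmp" already present; 0 new (none)
Total nodes = 11 + 8 + 5 + 4 + 8 + 4 + 4 + 5 + 5 + 0 + 0 + 1 + 1 + 1 + 0 + 5 + 3 + 3 + 5 + 0 = 73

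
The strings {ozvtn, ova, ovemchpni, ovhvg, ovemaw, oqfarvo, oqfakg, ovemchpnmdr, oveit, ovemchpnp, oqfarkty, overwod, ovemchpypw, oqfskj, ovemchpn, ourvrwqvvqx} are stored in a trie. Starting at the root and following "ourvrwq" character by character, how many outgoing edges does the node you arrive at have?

1

Walk "ourvrwq" from the root, arriving at one node.
Characters that immediately follow "ourvrwq" among the stored strings: {v}.
That node has 1 child edge.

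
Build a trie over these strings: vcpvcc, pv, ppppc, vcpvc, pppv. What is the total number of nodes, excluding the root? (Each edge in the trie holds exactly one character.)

13

Count nodes per top-level branch (shared prefixes stored once):
  'p'-branch (ppppc, pppv, pv): 7 nodes
  'v'-branch (vcpvc, vcpvcc): 6 nodes
Sum: 13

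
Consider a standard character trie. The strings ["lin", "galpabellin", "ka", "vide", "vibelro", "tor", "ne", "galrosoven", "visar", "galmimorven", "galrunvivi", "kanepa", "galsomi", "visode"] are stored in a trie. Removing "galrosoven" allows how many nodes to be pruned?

After clearing the end-marker at "galrosoven", prune upward until reaching a node still needed by another word.
The suffix "osoven" (6 nodes) is used only by "galrosoven"; the node for "galr" still has the child "u", so pruning stops there.
Nodes removed: 6

6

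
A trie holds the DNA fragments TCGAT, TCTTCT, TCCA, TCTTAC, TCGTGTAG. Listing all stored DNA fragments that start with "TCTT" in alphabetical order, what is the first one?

TCTTAC

Filter for "TCTT…" and sort: "TCTTAC", "TCTTCT"
Position 1: TCTTAC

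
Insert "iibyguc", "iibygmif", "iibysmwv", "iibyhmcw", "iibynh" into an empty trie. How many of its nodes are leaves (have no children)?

A leaf is a node with no children — equivalently, the end of a word that is not a proper prefix of any other stored word.
Those words: "iibygmif", "iibyguc", "iibyhmcw", "iibynh", "iibysmwv"
Leaf count: 5

5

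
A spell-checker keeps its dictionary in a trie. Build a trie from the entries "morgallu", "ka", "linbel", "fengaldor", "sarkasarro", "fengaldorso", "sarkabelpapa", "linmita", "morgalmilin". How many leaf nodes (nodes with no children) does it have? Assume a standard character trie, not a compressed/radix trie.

8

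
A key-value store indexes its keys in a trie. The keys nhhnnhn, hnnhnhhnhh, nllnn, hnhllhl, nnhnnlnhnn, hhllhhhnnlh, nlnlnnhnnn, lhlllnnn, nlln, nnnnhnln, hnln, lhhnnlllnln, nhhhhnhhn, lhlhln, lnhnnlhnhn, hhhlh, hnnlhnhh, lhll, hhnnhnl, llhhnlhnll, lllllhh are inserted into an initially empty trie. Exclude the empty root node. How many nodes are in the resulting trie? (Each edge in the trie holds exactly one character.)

Trace insertions, counting only characters that open a new branch:
  "nhhnnhn" → 7 new (n, h, h, n, n, h, n)
  "hnnhnhhnhh" → 10 new (h, n, n, h, n, h, h, n, h, h)
  "nllnn" → prefix "n" already present; 4 new (l, l, n, n)
  "hnhllhl" → prefix "hn" already present; 5 new (h, l, l, h, l)
  "nnhnnlnhnn" → prefix "n" already present; 9 new (n, h, n, n, l, n, h, n, n)
  "hhllhhhnnlh" → prefix "h" already present; 10 new (h, l, l, h, h, h, n, n, l, h)
  "nlnlnnhnnn" → prefix "nl" already present; 8 new (n, l, n, n, h, n, n, n)
  "lhlllnnn" → 8 new (l, h, l, l, l, n, n, n)
  "nlln" → prefix "nlln" already present; 0 new (none)
  "nnnnhnln" → prefix "nn" already present; 6 new (n, n, h, n, l, n)
  "hnln" → prefix "hn" already present; 2 new (l, n)
  "lhhnnlllnln" → prefix "lh" already present; 9 new (h, n, n, l, l, l, n, l, n)
  "nhhhhnhhn" → prefix "nhh" already present; 6 new (h, h, n, h, h, n)
  "lhlhln" → prefix "lhl" already present; 3 new (h, l, n)
  "lnhnnlhnhn" → prefix "l" already present; 9 new (n, h, n, n, l, h, n, h, n)
  "hhhlh" → prefix "hh" already present; 3 new (h, l, h)
  "hnnlhnhh" → prefix "hnn" already present; 5 new (l, h, n, h, h)
  "lhll" → prefix "lhll" already present; 0 new (none)
  "hhnnhnl" → prefix "hh" already present; 5 new (n, n, h, n, l)
  "llhhnlhnll" → prefix "l" already present; 9 new (l, h, h, n, l, h, n, l, l)
  "lllllhh" → prefix "ll" already present; 5 new (l, l, l, h, h)
Total nodes = 7 + 10 + 4 + 5 + 9 + 10 + 8 + 8 + 0 + 6 + 2 + 9 + 6 + 3 + 9 + 3 + 5 + 0 + 5 + 9 + 5 = 123

123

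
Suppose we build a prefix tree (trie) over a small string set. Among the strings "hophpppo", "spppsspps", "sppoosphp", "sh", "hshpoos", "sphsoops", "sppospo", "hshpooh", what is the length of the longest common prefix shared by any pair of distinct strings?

6

Equivalently: take the maximum, over all pairs, of their longest common prefix length.
e.g. "hshpooh" and "hshpoos" share the prefix "hshpoo" of length 6; no pair shares a longer one.
Longest shared-prefix length: 6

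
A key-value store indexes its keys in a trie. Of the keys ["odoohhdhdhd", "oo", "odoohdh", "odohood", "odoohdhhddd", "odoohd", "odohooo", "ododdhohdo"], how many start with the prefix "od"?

Traverse to the node for "od", then collect every word in that subtree.
Words under "od": ododdhohdo, odohood, odohooo, odoohd, odoohdh, odoohdhhddd, odoohhdhdhd
Count: 7

7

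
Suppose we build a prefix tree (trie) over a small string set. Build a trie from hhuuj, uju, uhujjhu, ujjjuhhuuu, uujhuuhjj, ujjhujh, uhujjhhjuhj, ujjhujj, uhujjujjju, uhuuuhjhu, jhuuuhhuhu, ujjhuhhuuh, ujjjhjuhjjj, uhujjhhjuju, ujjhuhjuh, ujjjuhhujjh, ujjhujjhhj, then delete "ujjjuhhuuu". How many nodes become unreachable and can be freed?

2

After clearing the end-marker at "ujjjuhhuuu", prune upward until reaching a node still needed by another word.
The suffix "uu" (2 nodes) is used only by "ujjjuhhuuu"; the node for "ujjjuhhu" still has the child "j", so pruning stops there.
Nodes removed: 2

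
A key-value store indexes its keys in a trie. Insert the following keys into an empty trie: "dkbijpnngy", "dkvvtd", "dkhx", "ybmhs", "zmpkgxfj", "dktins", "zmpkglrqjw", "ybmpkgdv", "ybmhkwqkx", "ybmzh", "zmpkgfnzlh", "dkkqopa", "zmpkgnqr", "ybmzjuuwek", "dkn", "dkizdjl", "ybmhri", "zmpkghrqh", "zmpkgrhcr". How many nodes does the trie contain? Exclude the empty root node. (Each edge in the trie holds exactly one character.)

For each word, the new-node count is its length minus the longest prefix already in the trie:
  "dkbijpnngy" → 10 new (d, k, b, i, j, p, n, n, g, y)
  "dkvvtd" → prefix "dk" already present; 4 new (v, v, t, d)
  "dkhx" → prefix "dk" already present; 2 new (h, x)
  "ybmhs" → 5 new (y, b, m, h, s)
  "zmpkgxfj" → 8 new (z, m, p, k, g, x, f, j)
  "dktins" → prefix "dk" already present; 4 new (t, i, n, s)
  "zmpkglrqjw" → prefix "zmpkg" already present; 5 new (l, r, q, j, w)
  "ybmpkgdv" → prefix "ybm" already present; 5 new (p, k, g, d, v)
  "ybmhkwqkx" → prefix "ybmh" already present; 5 new (k, w, q, k, x)
  "ybmzh" → prefix "ybm" already present; 2 new (z, h)
  "zmpkgfnzlh" → prefix "zmpkg" already present; 5 new (f, n, z, l, h)
  "dkkqopa" → prefix "dk" already present; 5 new (k, q, o, p, a)
  "zmpkgnqr" → prefix "zmpkg" already present; 3 new (n, q, r)
  "ybmzjuuwek" → prefix "ybmz" already present; 6 new (j, u, u, w, e, k)
  "dkn" → prefix "dk" already present; 1 new (n)
  "dkizdjl" → prefix "dk" already present; 5 new (i, z, d, j, l)
  "ybmhri" → prefix "ybmh" already present; 2 new (r, i)
  "zmpkghrqh" → prefix "zmpkg" already present; 4 new (h, r, q, h)
  "zmpkgrhcr" → prefix "zmpkg" already present; 4 new (r, h, c, r)
Total nodes = 10 + 4 + 2 + 5 + 8 + 4 + 5 + 5 + 5 + 2 + 5 + 5 + 3 + 6 + 1 + 5 + 2 + 4 + 4 = 85

85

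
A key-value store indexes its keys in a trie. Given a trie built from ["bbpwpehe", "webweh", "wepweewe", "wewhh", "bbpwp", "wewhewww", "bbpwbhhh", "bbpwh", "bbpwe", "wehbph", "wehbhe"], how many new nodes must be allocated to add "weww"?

1

"wew" is already a path in the trie; the remaining "w" must be added.
New nodes needed: |"weww"| − 3 = 4 − 3 = 1.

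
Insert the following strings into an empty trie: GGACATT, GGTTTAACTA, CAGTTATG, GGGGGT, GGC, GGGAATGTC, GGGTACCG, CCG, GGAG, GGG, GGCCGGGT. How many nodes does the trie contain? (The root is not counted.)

Count nodes per top-level branch (shared prefixes stored once):
  'C'-branch (CAGTTATG, CCG): 10 nodes
  'G'-branch (GGACATT, GGAG, GGC, GGCCGGGT, GGG, GGGAATGTC, GGGGGT, GGGTACCG, GGTTTAACTA): 37 nodes
Sum: 47

47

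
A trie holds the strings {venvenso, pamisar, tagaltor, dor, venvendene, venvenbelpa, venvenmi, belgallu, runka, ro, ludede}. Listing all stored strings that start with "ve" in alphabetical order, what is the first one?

venvenbelpa

Words with prefix "ve", in lexicographic order: "venvenbelpa", "venvendene", "venvenmi", "venvenso"
The 1st is venvenbelpa.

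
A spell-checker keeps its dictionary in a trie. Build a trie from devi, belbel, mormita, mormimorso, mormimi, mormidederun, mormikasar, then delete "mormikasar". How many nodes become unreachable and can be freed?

After clearing the end-marker at "mormikasar", prune upward until reaching a node still needed by another word.
The suffix "kasar" (5 nodes) is used only by "mormikasar"; the node for "mormi" still has the child "t", so pruning stops there.
Nodes removed: 5

5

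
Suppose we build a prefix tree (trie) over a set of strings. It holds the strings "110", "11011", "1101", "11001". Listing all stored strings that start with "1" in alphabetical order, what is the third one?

Filter for "1…" and sort: "110", "11001", "1101", "11011"
Position 3: 1101

1101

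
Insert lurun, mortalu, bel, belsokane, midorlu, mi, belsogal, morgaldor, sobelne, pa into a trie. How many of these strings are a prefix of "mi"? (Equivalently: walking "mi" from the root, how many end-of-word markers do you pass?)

1

Walk "mi" from the root; an end-of-word marker is hit whenever a stored word is a prefix of "mi".
Prefixes of the query that are stored words: "mi"
Count: 1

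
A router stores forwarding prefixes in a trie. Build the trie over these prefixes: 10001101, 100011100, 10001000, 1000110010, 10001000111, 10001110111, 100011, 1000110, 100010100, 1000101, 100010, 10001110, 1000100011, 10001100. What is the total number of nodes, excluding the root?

26

Insert word by word; a character creates a node only if that edge doesn't already exist:
  "10001101" → 8 new (1, 0, 0, 0, 1, 1, 0, 1)
  "100011100" → prefix "100011" already present; 3 new (1, 0, 0)
  "10001000" → prefix "10001" already present; 3 new (0, 0, 0)
  "1000110010" → prefix "1000110" already present; 3 new (0, 1, 0)
  "10001000111" → prefix "10001000" already present; 3 new (1, 1, 1)
  "10001110111" → prefix "10001110" already present; 3 new (1, 1, 1)
  "100011" → prefix "100011" already present; 0 new (none)
  "1000110" → prefix "1000110" already present; 0 new (none)
  "100010100" → prefix "100010" already present; 3 new (1, 0, 0)
  "1000101" → prefix "1000101" already present; 0 new (none)
  "100010" → prefix "100010" already present; 0 new (none)
  "10001110" → prefix "10001110" already present; 0 new (none)
  "1000100011" → prefix "1000100011" already present; 0 new (none)
  "10001100" → prefix "10001100" already present; 0 new (none)
Total nodes = 8 + 3 + 3 + 3 + 3 + 3 + 0 + 0 + 3 + 0 + 0 + 0 + 0 + 0 = 26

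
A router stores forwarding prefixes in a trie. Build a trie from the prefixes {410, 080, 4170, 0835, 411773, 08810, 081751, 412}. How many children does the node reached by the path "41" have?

4

Follow the path "41" to its node, then look at its outgoing edges.
Distinct next characters after "41": 0, 1, 2, 7.
That node has 4 child edges.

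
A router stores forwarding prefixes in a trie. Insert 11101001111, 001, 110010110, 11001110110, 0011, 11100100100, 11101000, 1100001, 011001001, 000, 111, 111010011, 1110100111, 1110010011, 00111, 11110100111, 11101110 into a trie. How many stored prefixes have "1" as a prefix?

Walk to "1"; the words in its subtree are exactly those with that prefix.
Words under "1": 1100001, 110010110, 11001110110, 111, 11100100100, 1110010011, 11101000, 111010011, 1110100111, 11101001111, 11101110, 11110100111
Count: 12

12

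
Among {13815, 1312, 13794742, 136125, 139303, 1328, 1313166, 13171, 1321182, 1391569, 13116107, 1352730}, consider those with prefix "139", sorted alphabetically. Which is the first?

1391569

Filter for "139…" and sort: "1391569", "139303"
Position 1: 1391569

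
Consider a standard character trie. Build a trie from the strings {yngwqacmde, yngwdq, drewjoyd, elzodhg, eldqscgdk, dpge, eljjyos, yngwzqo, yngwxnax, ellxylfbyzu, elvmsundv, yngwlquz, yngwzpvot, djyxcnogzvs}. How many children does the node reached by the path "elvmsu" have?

1

Follow the path "elvmsu" to its node, then look at its outgoing edges.
Distinct next characters after "elvmsu": n.
That node has 1 child edge.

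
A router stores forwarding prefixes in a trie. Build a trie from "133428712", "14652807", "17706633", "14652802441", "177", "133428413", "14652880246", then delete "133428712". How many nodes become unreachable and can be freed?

Walk "133428712" from the leaf back toward the root, removing each node that no remaining word uses.
The suffix "712" (3 nodes) is used only by "133428712"; the node for "133428" still has the child "4", so pruning stops there.
Nodes removed: 3

3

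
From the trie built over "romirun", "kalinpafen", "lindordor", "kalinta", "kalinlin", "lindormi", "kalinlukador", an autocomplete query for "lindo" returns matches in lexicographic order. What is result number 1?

lindordor

Words with prefix "lindo", in lexicographic order: "lindordor", "lindormi"
The 1st is lindordor.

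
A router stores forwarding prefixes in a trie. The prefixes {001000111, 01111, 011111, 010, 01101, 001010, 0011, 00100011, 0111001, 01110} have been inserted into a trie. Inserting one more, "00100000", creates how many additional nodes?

2

"001000" is already a path in the trie; the remaining "00" must be added.
So 8 − 6 = 2 new nodes.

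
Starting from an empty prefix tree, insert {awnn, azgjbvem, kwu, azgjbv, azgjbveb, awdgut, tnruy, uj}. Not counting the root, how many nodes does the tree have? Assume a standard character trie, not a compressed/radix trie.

Trie structure (* marks end of a word):
(root)
├─ a
│  ├─ w
│  │  ├─ d
│  │  │  └─ g
│  │  │     └─ u
│  │  │        └─ t *
│  │  └─ n
│  │     └─ n *
│  └─ z
│     └─ g
│        └─ j
│           └─ b
│              └─ v *
│                 └─ e
│                    ├─ b *
│                    └─ m *
├─ k
│  └─ w
│     └─ u *
├─ t
│  └─ n
│     └─ r
│        └─ u
│           └─ y *
└─ u
   └─ j *
Counting every labelled node above: 26.

26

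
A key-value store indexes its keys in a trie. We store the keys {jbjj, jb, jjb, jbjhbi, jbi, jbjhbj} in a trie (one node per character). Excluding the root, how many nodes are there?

11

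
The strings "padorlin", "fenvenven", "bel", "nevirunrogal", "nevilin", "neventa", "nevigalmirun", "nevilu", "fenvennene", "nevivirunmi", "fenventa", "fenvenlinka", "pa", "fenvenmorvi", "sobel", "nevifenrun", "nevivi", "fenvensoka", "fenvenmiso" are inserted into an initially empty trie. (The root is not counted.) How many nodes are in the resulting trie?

Trace insertions, counting only characters that open a new branch:
  "padorlin" → 8 new (p, a, d, o, r, l, i, n)
  "fenvenven" → 9 new (f, e, n, v, e, n, v, e, n)
  "bel" → 3 new (b, e, l)
  "nevirunrogal" → 12 new (n, e, v, i, r, u, n, r, o, g, a, l)
  "nevilin" → prefix "nevi" already present; 3 new (l, i, n)
  "neventa" → prefix "nev" already present; 4 new (e, n, t, a)
  "nevigalmirun" → prefix "nevi" already present; 8 new (g, a, l, m, i, r, u, n)
  "nevilu" → prefix "nevil" already present; 1 new (u)
  "fenvennene" → prefix "fenven" already present; 4 new (n, e, n, e)
  "nevivirunmi" → prefix "nevi" already present; 7 new (v, i, r, u, n, m, i)
  "fenventa" → prefix "fenven" already present; 2 new (t, a)
  "fenvenlinka" → prefix "fenven" already present; 5 new (l, i, n, k, a)
  "pa" → prefix "pa" already present; 0 new (none)
  "fenvenmorvi" → prefix "fenven" already present; 5 new (m, o, r, v, i)
  "sobel" → 5 new (s, o, b, e, l)
  "nevifenrun" → prefix "nevi" already present; 6 new (f, e, n, r, u, n)
  "nevivi" → prefix "nevivi" already present; 0 new (none)
  "fenvensoka" → prefix "fenven" already present; 4 new (s, o, k, a)
  "fenvenmiso" → prefix "fenvenm" already present; 3 new (i, s, o)
Total nodes = 8 + 9 + 3 + 12 + 3 + 4 + 8 + 1 + 4 + 7 + 2 + 5 + 0 + 5 + 5 + 6 + 0 + 4 + 3 = 89

89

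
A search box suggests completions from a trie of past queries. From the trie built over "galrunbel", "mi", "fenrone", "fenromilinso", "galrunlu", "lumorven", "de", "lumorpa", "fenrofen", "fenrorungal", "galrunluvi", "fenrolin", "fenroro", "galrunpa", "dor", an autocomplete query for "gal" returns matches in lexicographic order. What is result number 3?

Filter for "gal…" and sort: "galrunbel", "galrunlu", "galrunluvi", "galrunpa"
The 3rd is galrunluvi.

galrunluvi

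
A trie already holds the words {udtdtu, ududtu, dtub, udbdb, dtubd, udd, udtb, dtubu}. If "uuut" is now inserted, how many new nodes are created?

3

Walking "uuut" from the root, the first 1 characters ("u") follow existing edges; "u" is the first miss.
New nodes needed: |"uuut"| − 1 = 4 − 1 = 3.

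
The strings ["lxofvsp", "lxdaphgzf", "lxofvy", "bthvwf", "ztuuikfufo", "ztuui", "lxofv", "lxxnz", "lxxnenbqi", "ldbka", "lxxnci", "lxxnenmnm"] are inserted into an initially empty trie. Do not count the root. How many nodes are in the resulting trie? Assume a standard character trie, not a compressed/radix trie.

48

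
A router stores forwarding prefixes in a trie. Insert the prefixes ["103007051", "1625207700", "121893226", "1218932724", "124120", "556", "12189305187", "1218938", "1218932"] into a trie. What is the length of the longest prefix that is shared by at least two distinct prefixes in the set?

7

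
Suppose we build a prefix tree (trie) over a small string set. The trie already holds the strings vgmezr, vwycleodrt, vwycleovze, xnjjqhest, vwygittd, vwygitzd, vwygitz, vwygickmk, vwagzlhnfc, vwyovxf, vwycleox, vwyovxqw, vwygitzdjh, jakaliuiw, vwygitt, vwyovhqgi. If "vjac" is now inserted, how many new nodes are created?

3

"v" is already a path in the trie; the remaining "jac" must be added.
Each of the 3 remaining characters creates one node.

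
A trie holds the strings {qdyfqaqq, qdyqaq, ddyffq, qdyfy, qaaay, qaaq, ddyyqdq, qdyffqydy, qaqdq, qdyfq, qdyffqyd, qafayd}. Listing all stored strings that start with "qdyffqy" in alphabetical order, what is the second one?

qdyffqydy

Words with prefix "qdyffqy", in lexicographic order: "qdyffqyd", "qdyffqydy"
Position 2: qdyffqydy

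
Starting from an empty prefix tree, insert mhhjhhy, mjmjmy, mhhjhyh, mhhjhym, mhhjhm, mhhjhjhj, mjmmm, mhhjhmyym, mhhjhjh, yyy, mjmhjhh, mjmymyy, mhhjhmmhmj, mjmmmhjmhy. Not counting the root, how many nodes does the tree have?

Trace insertions, counting only characters that open a new branch:
  "mhhjhhy" → 7 new (m, h, h, j, h, h, y)
  "mjmjmy" → prefix "m" already present; 5 new (j, m, j, m, y)
  "mhhjhyh" → prefix "mhhjh" already present; 2 new (y, h)
  "mhhjhym" → prefix "mhhjhy" already present; 1 new (m)
  "mhhjhm" → prefix "mhhjh" already present; 1 new (m)
  "mhhjhjhj" → prefix "mhhjh" already present; 3 new (j, h, j)
  "mjmmm" → prefix "mjm" already present; 2 new (m, m)
  "mhhjhmyym" → prefix "mhhjhm" already present; 3 new (y, y, m)
  "mhhjhjh" → prefix "mhhjhjh" already present; 0 new (none)
  "yyy" → 3 new (y, y, y)
  "mjmhjhh" → prefix "mjm" already present; 4 new (h, j, h, h)
  "mjmymyy" → prefix "mjm" already present; 4 new (y, m, y, y)
  "mhhjhmmhmj" → prefix "mhhjhm" already present; 4 new (m, h, m, j)
  "mjmmmhjmhy" → prefix "mjmmm" already present; 5 new (h, j, m, h, y)
Total nodes = 7 + 5 + 2 + 1 + 1 + 3 + 2 + 3 + 0 + 3 + 4 + 4 + 4 + 5 = 44

44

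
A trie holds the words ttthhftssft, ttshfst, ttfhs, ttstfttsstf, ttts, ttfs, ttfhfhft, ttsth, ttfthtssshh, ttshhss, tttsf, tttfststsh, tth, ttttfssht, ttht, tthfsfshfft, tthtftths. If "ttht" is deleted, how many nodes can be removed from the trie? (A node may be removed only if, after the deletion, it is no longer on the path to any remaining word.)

After clearing the end-marker at "ttht", prune upward until reaching a node still needed by another word.
Every node on "ttht" is still needed (e.g. by "tthtftths"), so nothing is freed.
Nodes removed: 0

0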